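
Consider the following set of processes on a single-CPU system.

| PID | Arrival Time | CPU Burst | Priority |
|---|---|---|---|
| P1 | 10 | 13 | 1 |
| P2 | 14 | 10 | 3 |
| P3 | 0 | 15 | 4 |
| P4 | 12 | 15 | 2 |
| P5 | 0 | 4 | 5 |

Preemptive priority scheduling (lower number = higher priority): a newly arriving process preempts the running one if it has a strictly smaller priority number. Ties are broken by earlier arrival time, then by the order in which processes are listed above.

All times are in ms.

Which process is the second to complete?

Timeline: | P3 0-10 | P1 10-23 | P4 23-38 | P2 38-48 | P3 48-53 | P5 53-57 |
Completion: P1=23  P2=48  P3=53  P4=38  P5=57
Turnaround (C−A): P1=13  P2=34  P3=53  P4=26  P5=57
Finish order: P1 → P4 → P2 → P3 → P5

P4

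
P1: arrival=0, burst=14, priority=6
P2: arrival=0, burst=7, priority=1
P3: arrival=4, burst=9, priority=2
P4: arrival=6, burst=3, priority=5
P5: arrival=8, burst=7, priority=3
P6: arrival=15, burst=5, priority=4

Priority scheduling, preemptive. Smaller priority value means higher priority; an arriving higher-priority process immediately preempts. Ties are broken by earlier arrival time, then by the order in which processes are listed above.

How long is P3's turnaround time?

Schedule: | P2 0-7 | P3 7-16 | P5 16-23 | P6 23-28 | P4 28-31 | P1 31-45 |
Completion: P1=45  P2=7  P3=16  P4=31  P5=23  P6=28
Turnaround(P3) = completion − arrival = 16 − 4 = 12

12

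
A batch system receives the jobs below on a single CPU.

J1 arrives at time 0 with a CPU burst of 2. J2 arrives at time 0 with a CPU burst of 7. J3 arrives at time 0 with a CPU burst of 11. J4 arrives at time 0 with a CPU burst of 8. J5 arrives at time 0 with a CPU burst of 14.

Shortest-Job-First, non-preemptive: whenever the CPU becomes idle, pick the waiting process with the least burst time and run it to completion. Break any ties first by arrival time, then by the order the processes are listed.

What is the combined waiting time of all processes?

Timeline: | J1 0-2 | J2 2-9 | J4 9-17 | J3 17-28 | J5 28-42 |
Completion: J1=2  J2=9  J3=28  J4=17  J5=42
Turnaround (C−A): J1=2  J2=9  J3=28  J4=17  J5=42
Waiting = turnaround − burst: J1=0, J2=2, J3=17, J4=9, J5=28
Total waiting = 0 + 2 + 17 + 9 + 28 = 56

56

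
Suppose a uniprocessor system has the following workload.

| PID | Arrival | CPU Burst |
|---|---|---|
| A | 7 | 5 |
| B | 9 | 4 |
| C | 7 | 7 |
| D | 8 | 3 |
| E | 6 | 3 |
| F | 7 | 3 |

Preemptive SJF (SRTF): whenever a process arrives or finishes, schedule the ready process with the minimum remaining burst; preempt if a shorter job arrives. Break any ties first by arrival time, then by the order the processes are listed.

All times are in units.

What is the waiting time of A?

12

Schedule: | idle 0-6 | E 6-9 | F 9-12 | D 12-15 | B 15-19 | A 19-24 | C 24-31 |
Completion: A=24  B=19  C=31  D=15  E=9  F=12
Waiting(A) = turnaround − burst = 17 − 5 = 12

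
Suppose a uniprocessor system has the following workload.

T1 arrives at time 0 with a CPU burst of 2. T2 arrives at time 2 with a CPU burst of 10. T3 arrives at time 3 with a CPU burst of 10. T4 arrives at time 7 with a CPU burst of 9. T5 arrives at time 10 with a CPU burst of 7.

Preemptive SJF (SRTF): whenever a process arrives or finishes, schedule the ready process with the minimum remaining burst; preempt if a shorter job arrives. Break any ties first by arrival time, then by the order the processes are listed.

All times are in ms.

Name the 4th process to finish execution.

T4

Timeline: | T1 0-2 | T2 2-12 | T5 12-19 | T4 19-28 | T3 28-38 |
Completion: T1=2  T2=12  T3=38  T4=28  T5=19
Turnaround (C−A): T1=2  T2=10  T3=35  T4=21  T5=9
Finish order: T1 → T2 → T5 → T4 → T3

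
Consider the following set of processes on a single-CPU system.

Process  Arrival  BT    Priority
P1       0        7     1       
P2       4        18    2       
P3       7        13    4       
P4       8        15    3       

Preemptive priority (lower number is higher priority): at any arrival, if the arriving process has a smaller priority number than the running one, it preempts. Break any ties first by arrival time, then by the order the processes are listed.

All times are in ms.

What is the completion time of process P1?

7

Gantt: | P1 0-7 | P2 7-25 | P4 25-40 | P3 40-53 |
Completion: P1=7  P2=25  P3=53  P4=40
Turnaround (C−A): P1=7  P2=21  P3=46  P4=32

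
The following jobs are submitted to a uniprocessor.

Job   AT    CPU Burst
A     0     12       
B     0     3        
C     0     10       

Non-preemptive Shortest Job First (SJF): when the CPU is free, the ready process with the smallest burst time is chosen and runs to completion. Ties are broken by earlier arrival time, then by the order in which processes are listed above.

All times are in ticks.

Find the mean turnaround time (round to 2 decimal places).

13.67

Schedule: | B 0-3 | C 3-13 | A 13-25 |
Completion: A=25  B=3  C=13
Turnaround (C−A): A=25  B=3  C=13
Turnaround times: A=25, B=3, C=13
Average turnaround = (25+3+13) / 3 = 41/3 = 13.67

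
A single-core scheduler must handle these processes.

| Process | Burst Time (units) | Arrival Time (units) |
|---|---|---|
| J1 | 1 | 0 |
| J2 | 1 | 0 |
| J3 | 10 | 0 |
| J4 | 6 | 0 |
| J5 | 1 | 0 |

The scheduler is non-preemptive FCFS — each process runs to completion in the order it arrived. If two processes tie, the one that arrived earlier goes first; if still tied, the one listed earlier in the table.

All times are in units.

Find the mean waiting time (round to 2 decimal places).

6.60

Timeline: | J1 0-1 | J2 1-2 | J3 2-12 | J4 12-18 | J5 18-19 |
Completion: J1=1  J2=2  J3=12  J4=18  J5=19
Waiting times: J1=0, J2=1, J3=2, J4=12, J5=18
Average waiting = (0+1+2+12+18) / 5 = 33/5 = 6.60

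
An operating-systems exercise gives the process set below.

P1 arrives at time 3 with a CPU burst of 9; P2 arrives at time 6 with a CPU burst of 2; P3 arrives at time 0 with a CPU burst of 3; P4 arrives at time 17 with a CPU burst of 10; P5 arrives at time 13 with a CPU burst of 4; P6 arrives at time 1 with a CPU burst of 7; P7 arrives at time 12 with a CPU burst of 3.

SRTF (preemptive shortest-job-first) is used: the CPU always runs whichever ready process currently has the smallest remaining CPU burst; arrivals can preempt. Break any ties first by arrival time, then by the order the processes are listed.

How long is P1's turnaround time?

Gantt: | P3 0-3 | P6 3-6 | P2 6-8 | P6 8-12 | P7 12-15 | P5 15-19 | P1 19-28 | P4 28-38 |
Completion: P1=28  P2=8  P3=3  P4=38  P5=19  P6=12  P7=15
Turnaround (C−A): P1=25  P2=2  P3=3  P4=21  P5=6  P6=11  P7=3
Turnaround(P1) = completion − arrival = 28 − 3 = 25

25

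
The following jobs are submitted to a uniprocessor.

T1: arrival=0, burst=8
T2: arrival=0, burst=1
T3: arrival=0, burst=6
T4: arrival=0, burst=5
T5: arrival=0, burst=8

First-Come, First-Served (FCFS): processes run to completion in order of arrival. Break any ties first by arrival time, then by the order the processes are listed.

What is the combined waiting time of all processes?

Gantt: | T1 0-8 | T2 8-9 | T3 9-15 | T4 15-20 | T5 20-28 |
Completion: T1=8  T2=9  T3=15  T4=20  T5=28
Waiting = turnaround − burst: T1=0, T2=8, T3=9, T4=15, T5=20
Total waiting = 0 + 8 + 9 + 15 + 20 = 52

52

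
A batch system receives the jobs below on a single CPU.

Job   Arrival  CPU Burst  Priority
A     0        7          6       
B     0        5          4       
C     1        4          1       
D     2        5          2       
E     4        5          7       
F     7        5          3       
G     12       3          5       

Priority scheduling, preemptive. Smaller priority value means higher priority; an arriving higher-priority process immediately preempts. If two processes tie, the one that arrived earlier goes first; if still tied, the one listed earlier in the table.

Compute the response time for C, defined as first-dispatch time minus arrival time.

Timeline: | B 0-1 | C 1-5 | D 5-10 | F 10-15 | B 15-19 | G 19-22 | A 22-29 | E 29-34 |
Completion: A=29  B=19  C=5  D=10  E=34  F=15  G=22
Response(C) = first start − arrival = 1 − 1 = 0

0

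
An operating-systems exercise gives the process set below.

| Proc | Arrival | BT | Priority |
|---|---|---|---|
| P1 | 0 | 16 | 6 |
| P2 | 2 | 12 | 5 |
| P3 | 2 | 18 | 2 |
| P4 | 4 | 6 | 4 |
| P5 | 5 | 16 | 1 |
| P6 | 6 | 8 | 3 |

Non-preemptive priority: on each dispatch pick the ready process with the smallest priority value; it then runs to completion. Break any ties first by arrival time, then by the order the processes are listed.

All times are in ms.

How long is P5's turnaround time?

Gantt: | P1 0-16 | P5 16-32 | P3 32-50 | P6 50-58 | P4 58-64 | P2 64-76 |
Completion: P1=16  P2=76  P3=50  P4=64  P5=32  P6=58
Turnaround (C−A): P1=16  P2=74  P3=48  P4=60  P5=27  P6=52
Turnaround(P5) = completion − arrival = 32 − 5 = 27

27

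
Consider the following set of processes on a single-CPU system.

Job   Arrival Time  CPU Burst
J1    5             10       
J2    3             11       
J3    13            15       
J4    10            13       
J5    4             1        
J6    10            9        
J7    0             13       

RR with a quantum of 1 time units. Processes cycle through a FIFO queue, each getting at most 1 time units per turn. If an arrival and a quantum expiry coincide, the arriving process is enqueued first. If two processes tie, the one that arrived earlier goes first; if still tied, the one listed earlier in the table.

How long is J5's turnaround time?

Timeline: | J7 0-3 | J2 3-4 | J7 4-5 | J5 5-6 | J2 6-7 | J1 7-8 | J7 8-9 | J2 9-10 | J1 10-11 | J7 11-12 | J4 12-13 | J6 13-14 | J2 14-15 | J1 15-16 | J7 16-17 | J3 17-18 | J4 18-19 | J6 19-20 | J2 20-21 | J1 21-22 | J7 22-23 | J3 23-24 | J4 24-25 | J6 25-26 | J2 26-27 | J1 27-28 | J7 28-29 | J3 29-30 | J4 30-31 | J6 31-32 | J2 32-33 | J1 33-34 | J7 34-35 | J3 35-36 | J4 36-37 | J6 37-38 | J2 38-39 | J1 39-40 | J7 40-41 | J3 41-42 | J4 42-43 | J6 43-44 | J2 44-45 | J1 45-46 | J7 46-47 | J3 47-48 | J4 48-49 | J6 49-50 | J2 50-51 | J1 51-52 | J7 52-53 | J3 53-54 | J4 54-55 | J6 55-56 | J2 56-57 | J1 57-58 | J3 58-59 | J4 59-60 | J6 60-61 | J3 61-62 | J4 62-63 | J3 63-64 | J4 64-65 | J3 65-66 | J4 66-67 | J3 67-68 | J4 68-69 | J3 69-72 |
Completion: J1=58  J2=57  J3=72  J4=69  J5=6  J6=61  J7=53
Turnaround(J5) = completion − arrival = 6 − 4 = 2

2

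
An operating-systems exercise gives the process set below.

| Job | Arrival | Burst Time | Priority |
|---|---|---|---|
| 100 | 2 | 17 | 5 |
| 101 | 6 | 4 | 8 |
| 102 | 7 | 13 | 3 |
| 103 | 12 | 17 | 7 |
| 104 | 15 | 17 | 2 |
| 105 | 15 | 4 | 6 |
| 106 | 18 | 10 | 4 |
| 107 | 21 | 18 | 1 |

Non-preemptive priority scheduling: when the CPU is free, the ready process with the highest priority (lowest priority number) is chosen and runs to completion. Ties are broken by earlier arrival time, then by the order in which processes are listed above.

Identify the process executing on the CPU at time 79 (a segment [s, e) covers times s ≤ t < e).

105

Timeline: | idle 0-2 | 100 2-19 | 104 19-36 | 107 36-54 | 102 54-67 | 106 67-77 | 105 77-81 | 103 81-98 | 101 98-102 |
Completion: 100=19  101=102  102=67  103=98  104=36  105=81  106=77  107=54
Turnaround (C−A): 100=17  101=96  102=60  103=86  104=21  105=66  106=59  107=33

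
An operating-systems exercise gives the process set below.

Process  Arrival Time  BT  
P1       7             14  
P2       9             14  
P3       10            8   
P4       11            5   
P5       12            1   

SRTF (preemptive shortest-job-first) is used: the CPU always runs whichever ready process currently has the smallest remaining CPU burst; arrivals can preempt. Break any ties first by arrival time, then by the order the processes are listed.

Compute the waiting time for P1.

14

Timeline: | idle 0-7 | P1 7-10 | P3 10-11 | P4 11-12 | P5 12-13 | P4 13-17 | P3 17-24 | P1 24-35 | P2 35-49 |
Completion: P1=35  P2=49  P3=24  P4=17  P5=13
Turnaround (C−A): P1=28  P2=40  P3=14  P4=6  P5=1
Waiting(P1) = turnaround − burst = 28 − 14 = 14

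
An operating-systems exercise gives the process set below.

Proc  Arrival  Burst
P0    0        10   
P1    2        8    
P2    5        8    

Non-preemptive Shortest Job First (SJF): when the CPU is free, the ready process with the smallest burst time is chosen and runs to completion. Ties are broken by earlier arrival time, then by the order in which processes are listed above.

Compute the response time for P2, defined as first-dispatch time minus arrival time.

Schedule: | P0 0-10 | P1 10-18 | P2 18-26 |
Completion: P0=10  P1=18  P2=26
Turnaround (C−A): P0=10  P1=16  P2=21
Response(P2) = first start − arrival = 18 − 5 = 13

13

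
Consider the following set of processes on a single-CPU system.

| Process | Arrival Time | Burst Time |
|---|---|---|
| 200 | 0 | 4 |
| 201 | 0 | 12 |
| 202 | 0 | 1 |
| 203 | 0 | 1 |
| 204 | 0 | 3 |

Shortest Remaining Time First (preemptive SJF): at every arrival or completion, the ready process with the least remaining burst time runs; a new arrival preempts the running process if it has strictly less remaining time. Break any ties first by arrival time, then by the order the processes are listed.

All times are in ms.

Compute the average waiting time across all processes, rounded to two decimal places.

Gantt: | 202 0-1 | 203 1-2 | 204 2-5 | 200 5-9 | 201 9-21 |
Completion: 200=9  201=21  202=1  203=2  204=5
Waiting times: 200=5, 201=9, 202=0, 203=1, 204=2
Average waiting = (5+9+0+1+2) / 5 = 17/5 = 3.40

3.40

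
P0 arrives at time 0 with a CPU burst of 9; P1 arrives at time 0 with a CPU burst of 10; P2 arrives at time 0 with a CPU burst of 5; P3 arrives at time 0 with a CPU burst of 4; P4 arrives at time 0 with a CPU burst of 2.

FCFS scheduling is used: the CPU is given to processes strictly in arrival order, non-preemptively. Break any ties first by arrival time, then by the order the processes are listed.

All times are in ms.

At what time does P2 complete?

Timeline: | P0 0-9 | P1 9-19 | P2 19-24 | P3 24-28 | P4 28-30 |
Completion: P0=9  P1=19  P2=24  P3=28  P4=30
Turnaround (C−A): P0=9  P1=19  P2=24  P3=28  P4=30

24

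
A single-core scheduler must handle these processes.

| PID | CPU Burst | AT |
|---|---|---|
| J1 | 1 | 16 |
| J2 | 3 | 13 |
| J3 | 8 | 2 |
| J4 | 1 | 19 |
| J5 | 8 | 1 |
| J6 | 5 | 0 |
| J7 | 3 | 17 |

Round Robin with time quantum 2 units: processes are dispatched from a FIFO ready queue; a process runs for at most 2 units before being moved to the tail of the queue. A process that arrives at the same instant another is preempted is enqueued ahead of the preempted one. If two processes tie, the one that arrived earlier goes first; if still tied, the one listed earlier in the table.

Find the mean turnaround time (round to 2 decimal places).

Timeline: | J6 0-2 | J5 2-4 | J3 4-6 | J6 6-8 | J5 8-10 | J3 10-12 | J6 12-13 | J5 13-15 | J3 15-17 | J2 17-19 | J5 19-21 | J1 21-22 | J7 22-24 | J3 24-26 | J4 26-27 | J2 27-28 | J7 28-29 |
Completion: J1=22  J2=28  J3=26  J4=27  J5=21  J6=13  J7=29
Turnaround (C−A): J1=6  J2=15  J3=24  J4=8  J5=20  J6=13  J7=12
Turnaround times: J1=6, J2=15, J3=24, J4=8, J5=20, J6=13, J7=12
Average turnaround = (6+15+24+8+20+13+12) / 7 = 98/7 = 14.00

14.00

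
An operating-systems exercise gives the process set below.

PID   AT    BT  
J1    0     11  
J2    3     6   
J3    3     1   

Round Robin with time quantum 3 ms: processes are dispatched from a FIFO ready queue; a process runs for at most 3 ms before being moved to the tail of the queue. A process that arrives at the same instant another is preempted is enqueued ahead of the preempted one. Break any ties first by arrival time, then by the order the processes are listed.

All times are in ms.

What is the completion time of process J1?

18

Schedule: | J1 0-3 | J2 3-6 | J3 6-7 | J1 7-10 | J2 10-13 | J1 13-18 |
Completion: J1=18  J2=13  J3=7
Turnaround (C−A): J1=18  J2=10  J3=4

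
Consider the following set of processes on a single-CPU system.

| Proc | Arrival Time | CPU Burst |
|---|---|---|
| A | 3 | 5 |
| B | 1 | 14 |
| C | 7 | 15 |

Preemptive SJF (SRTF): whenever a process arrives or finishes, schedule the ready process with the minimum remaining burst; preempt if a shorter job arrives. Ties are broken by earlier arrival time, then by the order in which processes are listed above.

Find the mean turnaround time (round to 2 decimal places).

17.33

Schedule: | idle 0-1 | B 1-3 | A 3-8 | B 8-20 | C 20-35 |
Completion: A=8  B=20  C=35
Turnaround (C−A): A=5  B=19  C=28
Turnaround times: A=5, B=19, C=28
Average turnaround = (5+19+28) / 3 = 52/3 = 17.33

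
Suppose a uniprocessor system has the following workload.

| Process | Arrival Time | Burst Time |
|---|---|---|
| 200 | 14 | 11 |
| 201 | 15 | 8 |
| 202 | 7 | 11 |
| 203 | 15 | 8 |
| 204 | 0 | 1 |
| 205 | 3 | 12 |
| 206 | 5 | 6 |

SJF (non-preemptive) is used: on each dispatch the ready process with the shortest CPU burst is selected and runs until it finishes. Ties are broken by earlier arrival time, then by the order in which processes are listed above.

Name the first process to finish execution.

Gantt: | 204 0-1 | idle 1-3 | 205 3-15 | 206 15-21 | 201 21-29 | 203 29-37 | 202 37-48 | 200 48-59 |
Completion: 200=59  201=29  202=48  203=37  204=1  205=15  206=21
Turnaround (C−A): 200=45  201=14  202=41  203=22  204=1  205=12  206=16
Finish order: 204 → 205 → 206 → 201 → 203 → 202 → 200

204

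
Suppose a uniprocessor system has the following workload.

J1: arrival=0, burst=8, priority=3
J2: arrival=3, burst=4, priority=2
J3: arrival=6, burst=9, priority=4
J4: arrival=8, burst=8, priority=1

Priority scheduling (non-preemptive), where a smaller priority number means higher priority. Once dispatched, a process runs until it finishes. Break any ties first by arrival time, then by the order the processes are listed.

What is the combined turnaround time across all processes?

Timeline: | J1 0-8 | J4 8-16 | J2 16-20 | J3 20-29 |
Completion: J1=8  J2=20  J3=29  J4=16
Turnaround = completion − arrival: J1=8, J2=17, J3=23, J4=8
Total turnaround = 8 + 17 + 23 + 8 = 56

56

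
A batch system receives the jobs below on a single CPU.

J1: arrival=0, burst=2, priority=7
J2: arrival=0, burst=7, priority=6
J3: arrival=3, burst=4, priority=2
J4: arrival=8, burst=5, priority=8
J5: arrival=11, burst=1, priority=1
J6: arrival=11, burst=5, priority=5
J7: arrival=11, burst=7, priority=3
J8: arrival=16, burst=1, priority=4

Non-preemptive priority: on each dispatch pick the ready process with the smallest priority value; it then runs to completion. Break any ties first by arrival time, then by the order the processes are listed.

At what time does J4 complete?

Timeline: | J2 0-7 | J3 7-11 | J5 11-12 | J7 12-19 | J8 19-20 | J6 20-25 | J1 25-27 | J4 27-32 |
Completion: J1=27  J2=7  J3=11  J4=32  J5=12  J6=25  J7=19  J8=20
Turnaround (C−A): J1=27  J2=7  J3=8  J4=24  J5=1  J6=14  J7=8  J8=4

32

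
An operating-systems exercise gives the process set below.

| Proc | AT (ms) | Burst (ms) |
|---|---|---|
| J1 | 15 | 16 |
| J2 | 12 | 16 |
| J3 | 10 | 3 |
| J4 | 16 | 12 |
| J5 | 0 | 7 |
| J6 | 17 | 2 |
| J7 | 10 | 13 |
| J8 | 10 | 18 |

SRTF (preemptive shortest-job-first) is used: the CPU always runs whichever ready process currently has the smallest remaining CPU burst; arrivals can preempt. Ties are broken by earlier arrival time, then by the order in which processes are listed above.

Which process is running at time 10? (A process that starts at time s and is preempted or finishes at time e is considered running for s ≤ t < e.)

Gantt: | J5 0-7 | idle 7-10 | J3 10-13 | J7 13-17 | J6 17-19 | J7 19-28 | J4 28-40 | J2 40-56 | J1 56-72 | J8 72-90 |
Completion: J1=72  J2=56  J3=13  J4=40  J5=7  J6=19  J7=28  J8=90
Turnaround (C−A): J1=57  J2=44  J3=3  J4=24  J5=7  J6=2  J7=18  J8=80

J3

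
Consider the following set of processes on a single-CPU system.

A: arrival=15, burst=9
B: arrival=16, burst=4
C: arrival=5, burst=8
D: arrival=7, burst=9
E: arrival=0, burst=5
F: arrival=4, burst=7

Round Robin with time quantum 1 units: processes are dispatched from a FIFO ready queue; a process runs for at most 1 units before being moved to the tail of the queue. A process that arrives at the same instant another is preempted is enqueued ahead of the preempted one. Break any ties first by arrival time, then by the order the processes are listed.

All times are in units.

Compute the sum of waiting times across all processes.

Gantt: | E 0-4 | F 4-5 | E 5-6 | C 6-7 | F 7-8 | D 8-9 | C 9-10 | F 10-11 | D 11-12 | C 12-13 | F 13-14 | D 14-15 | C 15-16 | F 16-17 | A 17-18 | D 18-19 | B 19-20 | C 20-21 | F 21-22 | A 22-23 | D 23-24 | B 24-25 | C 25-26 | F 26-27 | A 27-28 | D 28-29 | B 29-30 | C 30-31 | A 31-32 | D 32-33 | B 33-34 | C 34-35 | A 35-36 | D 36-37 | A 37-38 | D 38-39 | A 39-42 |
Completion: A=42  B=34  C=35  D=39  E=6  F=27
Turnaround (C−A): A=27  B=18  C=30  D=32  E=6  F=23
Waiting = turnaround − burst: A=18, B=14, C=22, D=23, E=1, F=16
Total waiting = 18 + 14 + 22 + 23 + 1 + 16 = 94

94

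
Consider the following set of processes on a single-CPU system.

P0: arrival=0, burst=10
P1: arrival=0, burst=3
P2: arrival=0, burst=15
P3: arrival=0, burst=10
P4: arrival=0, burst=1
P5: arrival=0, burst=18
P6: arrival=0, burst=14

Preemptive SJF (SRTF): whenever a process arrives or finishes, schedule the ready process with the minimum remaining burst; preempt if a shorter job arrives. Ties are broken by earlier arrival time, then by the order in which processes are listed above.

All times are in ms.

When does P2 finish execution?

53

Gantt: | P4 0-1 | P1 1-4 | P0 4-14 | P3 14-24 | P6 24-38 | P2 38-53 | P5 53-71 |
Completion: P0=14  P1=4  P2=53  P3=24  P4=1  P5=71  P6=38
Turnaround (C−A): P0=14  P1=4  P2=53  P3=24  P4=1  P5=71  P6=38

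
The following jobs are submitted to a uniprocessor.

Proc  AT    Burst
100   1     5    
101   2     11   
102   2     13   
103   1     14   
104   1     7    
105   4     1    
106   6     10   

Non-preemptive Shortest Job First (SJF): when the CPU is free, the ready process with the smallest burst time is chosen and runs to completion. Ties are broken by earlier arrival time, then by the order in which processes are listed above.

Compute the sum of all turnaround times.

Schedule: | idle 0-1 | 100 1-6 | 105 6-7 | 104 7-14 | 106 14-24 | 101 24-35 | 102 35-48 | 103 48-62 |
Completion: 100=6  101=35  102=48  103=62  104=14  105=7  106=24
Turnaround (C−A): 100=5  101=33  102=46  103=61  104=13  105=3  106=18
Turnaround = completion − arrival: 100=5, 101=33, 102=46, 103=61, 104=13, 105=3, 106=18
Total turnaround = 5 + 33 + 46 + 61 + 13 + 3 + 18 = 179

179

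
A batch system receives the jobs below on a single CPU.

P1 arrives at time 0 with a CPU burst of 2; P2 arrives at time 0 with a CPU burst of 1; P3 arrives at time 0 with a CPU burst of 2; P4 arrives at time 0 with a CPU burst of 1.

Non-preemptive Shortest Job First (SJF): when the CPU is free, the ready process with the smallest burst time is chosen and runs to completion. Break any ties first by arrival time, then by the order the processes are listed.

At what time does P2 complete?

Gantt: | P2 0-1 | P4 1-2 | P1 2-4 | P3 4-6 |
Completion: P1=4  P2=1  P3=6  P4=2
Turnaround (C−A): P1=4  P2=1  P3=6  P4=2

1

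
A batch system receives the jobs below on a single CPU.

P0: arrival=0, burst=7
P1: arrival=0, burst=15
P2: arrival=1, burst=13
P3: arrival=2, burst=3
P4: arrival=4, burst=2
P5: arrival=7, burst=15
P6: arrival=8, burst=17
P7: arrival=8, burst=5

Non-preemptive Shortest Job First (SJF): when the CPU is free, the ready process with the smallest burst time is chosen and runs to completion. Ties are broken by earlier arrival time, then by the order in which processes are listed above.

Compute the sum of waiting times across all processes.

Gantt: | P0 0-7 | P4 7-9 | P3 9-12 | P7 12-17 | P2 17-30 | P1 30-45 | P5 45-60 | P6 60-77 |
Completion: P0=7  P1=45  P2=30  P3=12  P4=9  P5=60  P6=77  P7=17
Turnaround (C−A): P0=7  P1=45  P2=29  P3=10  P4=5  P5=53  P6=69  P7=9
Waiting = turnaround − burst: P0=0, P1=30, P2=16, P3=7, P4=3, P5=38, P6=52, P7=4
Total waiting = 0 + 30 + 16 + 7 + 3 + 38 + 52 + 4 = 150

150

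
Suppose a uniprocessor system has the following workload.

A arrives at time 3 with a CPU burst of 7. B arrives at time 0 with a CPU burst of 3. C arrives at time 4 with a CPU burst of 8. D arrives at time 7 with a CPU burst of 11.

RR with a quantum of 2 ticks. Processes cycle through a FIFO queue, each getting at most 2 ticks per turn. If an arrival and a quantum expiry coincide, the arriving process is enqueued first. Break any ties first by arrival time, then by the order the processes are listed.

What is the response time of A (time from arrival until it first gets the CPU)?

0

Schedule: | B 0-3 | A 3-5 | C 5-7 | A 7-9 | D 9-11 | C 11-13 | A 13-15 | D 15-17 | C 17-19 | A 19-20 | D 20-22 | C 22-24 | D 24-29 |
Completion: A=20  B=3  C=24  D=29
Response(A) = first start − arrival = 3 − 3 = 0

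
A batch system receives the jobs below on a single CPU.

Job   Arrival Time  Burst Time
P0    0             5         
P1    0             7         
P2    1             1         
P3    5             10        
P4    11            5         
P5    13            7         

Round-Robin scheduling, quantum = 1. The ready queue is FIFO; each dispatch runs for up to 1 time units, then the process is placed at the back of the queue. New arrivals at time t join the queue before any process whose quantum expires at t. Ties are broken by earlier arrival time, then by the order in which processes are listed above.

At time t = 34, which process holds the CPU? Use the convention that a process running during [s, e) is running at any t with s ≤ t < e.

P3

Schedule: | P0 0-1 | P1 1-2 | P2 2-3 | P0 3-4 | P1 4-5 | P0 5-6 | P3 6-7 | P1 7-8 | P0 8-9 | P3 9-10 | P1 10-11 | P0 11-12 | P3 12-13 | P4 13-14 | P1 14-15 | P5 15-16 | P3 16-17 | P4 17-18 | P1 18-19 | P5 19-20 | P3 20-21 | P4 21-22 | P1 22-23 | P5 23-24 | P3 24-25 | P4 25-26 | P5 26-27 | P3 27-28 | P4 28-29 | P5 29-30 | P3 30-31 | P5 31-32 | P3 32-33 | P5 33-34 | P3 34-35 |
Completion: P0=12  P1=23  P2=3  P3=35  P4=29  P5=34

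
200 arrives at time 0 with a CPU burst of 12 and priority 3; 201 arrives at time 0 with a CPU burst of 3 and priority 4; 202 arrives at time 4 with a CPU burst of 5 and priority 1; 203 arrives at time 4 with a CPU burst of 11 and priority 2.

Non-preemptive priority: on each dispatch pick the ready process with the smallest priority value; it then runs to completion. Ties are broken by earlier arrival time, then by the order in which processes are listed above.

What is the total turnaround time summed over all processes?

80

Schedule: | 200 0-12 | 202 12-17 | 203 17-28 | 201 28-31 |
Completion: 200=12  201=31  202=17  203=28
Turnaround (C−A): 200=12  201=31  202=13  203=24
Turnaround = completion − arrival: 200=12, 201=31, 202=13, 203=24
Total turnaround = 12 + 31 + 13 + 24 = 80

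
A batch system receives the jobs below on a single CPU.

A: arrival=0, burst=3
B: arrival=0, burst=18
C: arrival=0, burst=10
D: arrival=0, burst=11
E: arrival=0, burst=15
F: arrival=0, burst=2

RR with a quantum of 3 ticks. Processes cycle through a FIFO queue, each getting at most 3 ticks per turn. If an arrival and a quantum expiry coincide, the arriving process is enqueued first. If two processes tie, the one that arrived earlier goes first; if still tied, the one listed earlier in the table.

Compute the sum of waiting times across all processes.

Schedule: | A 0-3 | B 3-6 | C 6-9 | D 9-12 | E 12-15 | F 15-17 | B 17-20 | C 20-23 | D 23-26 | E 26-29 | B 29-32 | C 32-35 | D 35-38 | E 38-41 | B 41-44 | C 44-45 | D 45-47 | E 47-50 | B 50-53 | E 53-56 | B 56-59 |
Completion: A=3  B=59  C=45  D=47  E=56  F=17
Waiting = turnaround − burst: A=0, B=41, C=35, D=36, E=41, F=15
Total waiting = 0 + 41 + 35 + 36 + 41 + 15 = 168

168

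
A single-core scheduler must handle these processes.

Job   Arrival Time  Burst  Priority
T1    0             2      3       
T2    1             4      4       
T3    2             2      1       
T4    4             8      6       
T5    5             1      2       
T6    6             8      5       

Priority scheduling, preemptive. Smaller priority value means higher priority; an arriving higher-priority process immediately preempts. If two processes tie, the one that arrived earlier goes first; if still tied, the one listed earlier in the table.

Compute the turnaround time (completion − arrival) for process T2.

8

Gantt: | T1 0-2 | T3 2-4 | T2 4-5 | T5 5-6 | T2 6-9 | T6 9-17 | T4 17-25 |
Completion: T1=2  T2=9  T3=4  T4=25  T5=6  T6=17
Turnaround(T2) = completion − arrival = 9 − 1 = 8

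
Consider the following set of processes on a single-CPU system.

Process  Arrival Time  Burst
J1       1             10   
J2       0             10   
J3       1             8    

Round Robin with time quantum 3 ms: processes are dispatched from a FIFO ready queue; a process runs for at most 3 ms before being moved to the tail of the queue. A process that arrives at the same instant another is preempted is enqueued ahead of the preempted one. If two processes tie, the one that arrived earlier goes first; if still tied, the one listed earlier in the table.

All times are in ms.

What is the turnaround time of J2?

27

Schedule: | J2 0-3 | J1 3-6 | J3 6-9 | J2 9-12 | J1 12-15 | J3 15-18 | J2 18-21 | J1 21-24 | J3 24-26 | J2 26-27 | J1 27-28 |
Completion: J1=28  J2=27  J3=26
Turnaround (C−A): J1=27  J2=27  J3=25
Turnaround(J2) = completion − arrival = 27 − 0 = 27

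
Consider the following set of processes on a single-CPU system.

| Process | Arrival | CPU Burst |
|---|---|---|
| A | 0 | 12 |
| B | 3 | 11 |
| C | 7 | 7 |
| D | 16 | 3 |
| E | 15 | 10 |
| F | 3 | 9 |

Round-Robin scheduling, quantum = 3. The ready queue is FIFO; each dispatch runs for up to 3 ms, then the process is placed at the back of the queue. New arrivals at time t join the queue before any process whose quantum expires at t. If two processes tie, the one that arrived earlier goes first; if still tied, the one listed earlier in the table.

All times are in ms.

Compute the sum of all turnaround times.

Gantt: | A 0-3 | B 3-6 | F 6-9 | A 9-12 | B 12-15 | C 15-18 | F 18-21 | A 21-24 | E 24-27 | B 27-30 | D 30-33 | C 33-36 | F 36-39 | A 39-42 | E 42-45 | B 45-47 | C 47-48 | E 48-52 |
Completion: A=42  B=47  C=48  D=33  E=52  F=39
Turnaround (C−A): A=42  B=44  C=41  D=17  E=37  F=36
Turnaround = completion − arrival: A=42, B=44, C=41, D=17, E=37, F=36
Total turnaround = 42 + 44 + 41 + 17 + 37 + 36 = 217

217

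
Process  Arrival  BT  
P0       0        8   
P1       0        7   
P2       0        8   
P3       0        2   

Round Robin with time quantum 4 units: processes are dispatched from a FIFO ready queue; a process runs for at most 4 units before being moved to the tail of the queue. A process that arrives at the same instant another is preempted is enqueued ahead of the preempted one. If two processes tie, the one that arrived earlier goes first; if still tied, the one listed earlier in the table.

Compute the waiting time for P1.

14

Schedule: | P0 0-4 | P1 4-8 | P2 8-12 | P3 12-14 | P0 14-18 | P1 18-21 | P2 21-25 |
Completion: P0=18  P1=21  P2=25  P3=14
Waiting(P1) = turnaround − burst = 21 − 7 = 14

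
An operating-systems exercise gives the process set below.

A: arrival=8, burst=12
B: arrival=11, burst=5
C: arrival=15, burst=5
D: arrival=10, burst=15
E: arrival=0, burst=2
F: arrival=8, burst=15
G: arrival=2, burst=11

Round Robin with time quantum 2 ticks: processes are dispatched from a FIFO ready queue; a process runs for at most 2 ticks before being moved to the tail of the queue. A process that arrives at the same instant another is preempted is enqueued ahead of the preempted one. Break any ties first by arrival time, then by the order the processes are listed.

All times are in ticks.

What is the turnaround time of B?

31

Timeline: | E 0-2 | G 2-8 | A 8-10 | F 10-12 | G 12-14 | D 14-16 | A 16-18 | B 18-20 | F 20-22 | G 22-24 | C 24-26 | D 26-28 | A 28-30 | B 30-32 | F 32-34 | G 34-35 | C 35-37 | D 37-39 | A 39-41 | B 41-42 | F 42-44 | C 44-45 | D 45-47 | A 47-49 | F 49-51 | D 51-53 | A 53-55 | F 55-57 | D 57-59 | F 59-61 | D 61-63 | F 63-64 | D 64-65 |
Completion: A=55  B=42  C=45  D=65  E=2  F=64  G=35
Turnaround (C−A): A=47  B=31  C=30  D=55  E=2  F=56  G=33
Turnaround(B) = completion − arrival = 42 − 11 = 31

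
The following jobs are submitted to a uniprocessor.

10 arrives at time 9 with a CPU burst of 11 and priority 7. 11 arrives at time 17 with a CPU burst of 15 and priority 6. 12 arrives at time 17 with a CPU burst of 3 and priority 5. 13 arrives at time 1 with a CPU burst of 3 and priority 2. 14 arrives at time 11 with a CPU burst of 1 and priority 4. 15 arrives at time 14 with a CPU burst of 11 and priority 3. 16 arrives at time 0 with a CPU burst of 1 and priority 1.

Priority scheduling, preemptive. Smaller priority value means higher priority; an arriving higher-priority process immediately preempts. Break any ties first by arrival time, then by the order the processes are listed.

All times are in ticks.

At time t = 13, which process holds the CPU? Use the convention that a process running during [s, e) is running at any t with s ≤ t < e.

10

Schedule: | 16 0-1 | 13 1-4 | idle 4-9 | 10 9-11 | 14 11-12 | 10 12-14 | 15 14-25 | 12 25-28 | 11 28-43 | 10 43-50 |
Completion: 10=50  11=43  12=28  13=4  14=12  15=25  16=1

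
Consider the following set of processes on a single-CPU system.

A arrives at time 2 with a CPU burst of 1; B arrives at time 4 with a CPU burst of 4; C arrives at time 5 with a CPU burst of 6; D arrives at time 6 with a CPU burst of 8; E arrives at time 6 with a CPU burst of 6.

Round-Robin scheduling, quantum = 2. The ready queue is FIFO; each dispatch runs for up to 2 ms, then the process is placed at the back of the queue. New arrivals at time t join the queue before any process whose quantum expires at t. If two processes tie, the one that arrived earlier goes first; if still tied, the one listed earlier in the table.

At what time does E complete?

26

Schedule: | idle 0-2 | A 2-3 | idle 3-4 | B 4-6 | C 6-8 | D 8-10 | E 10-12 | B 12-14 | C 14-16 | D 16-18 | E 18-20 | C 20-22 | D 22-24 | E 24-26 | D 26-28 |
Completion: A=3  B=14  C=22  D=28  E=26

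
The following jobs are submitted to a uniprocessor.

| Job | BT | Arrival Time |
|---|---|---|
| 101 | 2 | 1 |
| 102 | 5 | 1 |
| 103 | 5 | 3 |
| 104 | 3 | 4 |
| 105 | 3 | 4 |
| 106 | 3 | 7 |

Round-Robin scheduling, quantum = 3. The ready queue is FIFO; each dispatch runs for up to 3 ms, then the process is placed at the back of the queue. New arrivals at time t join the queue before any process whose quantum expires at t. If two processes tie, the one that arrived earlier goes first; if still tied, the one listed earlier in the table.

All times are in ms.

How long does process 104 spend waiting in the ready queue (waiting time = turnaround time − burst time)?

Gantt: | idle 0-1 | 101 1-3 | 102 3-6 | 103 6-9 | 104 9-12 | 105 12-15 | 102 15-17 | 106 17-20 | 103 20-22 |
Completion: 101=3  102=17  103=22  104=12  105=15  106=20
Waiting(104) = turnaround − burst = 8 − 3 = 5

5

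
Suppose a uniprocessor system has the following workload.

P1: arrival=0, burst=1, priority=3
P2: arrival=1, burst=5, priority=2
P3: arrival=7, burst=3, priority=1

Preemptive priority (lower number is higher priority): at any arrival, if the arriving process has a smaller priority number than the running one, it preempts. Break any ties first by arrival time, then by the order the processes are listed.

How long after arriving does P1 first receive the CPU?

0

Schedule: | P1 0-1 | P2 1-6 | idle 6-7 | P3 7-10 |
Completion: P1=1  P2=6  P3=10
Turnaround (C−A): P1=1  P2=5  P3=3
Response(P1) = first start − arrival = 0 − 0 = 0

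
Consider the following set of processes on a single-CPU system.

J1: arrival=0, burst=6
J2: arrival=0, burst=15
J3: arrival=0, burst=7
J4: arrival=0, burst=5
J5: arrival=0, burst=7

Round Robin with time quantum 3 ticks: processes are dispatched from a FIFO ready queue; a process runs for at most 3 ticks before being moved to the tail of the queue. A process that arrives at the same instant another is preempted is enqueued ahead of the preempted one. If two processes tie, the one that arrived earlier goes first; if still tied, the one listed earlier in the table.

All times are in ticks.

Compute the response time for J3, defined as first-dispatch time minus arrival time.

6

Schedule: | J1 0-3 | J2 3-6 | J3 6-9 | J4 9-12 | J5 12-15 | J1 15-18 | J2 18-21 | J3 21-24 | J4 24-26 | J5 26-29 | J2 29-32 | J3 32-33 | J5 33-34 | J2 34-40 |
Completion: J1=18  J2=40  J3=33  J4=26  J5=34
Turnaround (C−A): J1=18  J2=40  J3=33  J4=26  J5=34
Response(J3) = first start − arrival = 6 − 0 = 6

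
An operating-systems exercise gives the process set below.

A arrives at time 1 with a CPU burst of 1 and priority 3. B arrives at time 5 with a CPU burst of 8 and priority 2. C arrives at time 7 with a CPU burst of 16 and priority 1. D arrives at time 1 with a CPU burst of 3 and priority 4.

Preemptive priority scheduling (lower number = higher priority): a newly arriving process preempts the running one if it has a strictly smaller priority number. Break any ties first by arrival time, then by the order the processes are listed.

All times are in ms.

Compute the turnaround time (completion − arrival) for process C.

Schedule: | idle 0-1 | A 1-2 | D 2-5 | B 5-7 | C 7-23 | B 23-29 |
Completion: A=2  B=29  C=23  D=5
Turnaround(C) = completion − arrival = 23 − 7 = 16

16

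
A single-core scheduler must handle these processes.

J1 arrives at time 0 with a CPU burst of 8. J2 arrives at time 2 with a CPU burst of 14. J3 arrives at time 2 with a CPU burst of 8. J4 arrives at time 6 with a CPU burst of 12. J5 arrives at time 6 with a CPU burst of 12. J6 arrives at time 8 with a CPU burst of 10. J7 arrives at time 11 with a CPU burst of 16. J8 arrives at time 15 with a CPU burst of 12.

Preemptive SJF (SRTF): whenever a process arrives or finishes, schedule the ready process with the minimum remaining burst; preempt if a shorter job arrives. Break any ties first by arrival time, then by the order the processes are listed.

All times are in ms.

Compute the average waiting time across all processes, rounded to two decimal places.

Schedule: | J1 0-8 | J3 8-16 | J6 16-26 | J4 26-38 | J5 38-50 | J8 50-62 | J2 62-76 | J7 76-92 |
Completion: J1=8  J2=76  J3=16  J4=38  J5=50  J6=26  J7=92  J8=62
Waiting times: J1=0, J2=60, J3=6, J4=20, J5=32, J6=8, J7=65, J8=35
Average waiting = (0+60+6+20+32+8+65+35) / 8 = 226/8 = 28.25

28.25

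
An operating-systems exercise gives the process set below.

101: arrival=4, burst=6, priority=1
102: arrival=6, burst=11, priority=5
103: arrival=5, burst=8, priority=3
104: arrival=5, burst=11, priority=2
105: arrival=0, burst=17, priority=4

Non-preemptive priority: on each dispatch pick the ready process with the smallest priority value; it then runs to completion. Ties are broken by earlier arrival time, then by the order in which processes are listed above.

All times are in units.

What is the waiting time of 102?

Timeline: | 105 0-17 | 101 17-23 | 104 23-34 | 103 34-42 | 102 42-53 |
Completion: 101=23  102=53  103=42  104=34  105=17
Turnaround (C−A): 101=19  102=47  103=37  104=29  105=17
Waiting(102) = turnaround − burst = 47 − 11 = 36

36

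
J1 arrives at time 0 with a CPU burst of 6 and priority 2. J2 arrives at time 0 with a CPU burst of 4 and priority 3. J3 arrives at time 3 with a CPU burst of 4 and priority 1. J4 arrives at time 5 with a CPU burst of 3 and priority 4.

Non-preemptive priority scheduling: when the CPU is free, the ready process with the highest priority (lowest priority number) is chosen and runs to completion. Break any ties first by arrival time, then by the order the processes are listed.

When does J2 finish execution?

Gantt: | J1 0-6 | J3 6-10 | J2 10-14 | J4 14-17 |
Completion: J1=6  J2=14  J3=10  J4=17
Turnaround (C−A): J1=6  J2=14  J3=7  J4=12

14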